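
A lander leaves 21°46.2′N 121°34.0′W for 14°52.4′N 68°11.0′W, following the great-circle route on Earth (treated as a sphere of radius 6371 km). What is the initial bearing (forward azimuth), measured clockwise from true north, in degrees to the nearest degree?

Δλ = 53.383° = 0.9317 rad.
y = sin Δλ · cos φ₂ = (0.8026)(0.9665) = 0.7758
x = cos φ₁ sin φ₂ − sin φ₁ cos φ₂ cos Δλ = (0.9287)(0.2567) − (0.3709)(0.9665)(0.5965) = 0.0246
θ = atan2(y, x) = 88.19°, so the bearing is 88°.

88°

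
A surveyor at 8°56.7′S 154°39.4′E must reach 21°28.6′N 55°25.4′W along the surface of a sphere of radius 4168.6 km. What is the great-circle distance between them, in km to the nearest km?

10802 km

In radians: φ₁ = -0.1561, φ₂ = 0.3748, Δλ = 149.920° = 2.6166 rad.
cos c = sin φ₁ sin φ₂ + cos φ₁ cos φ₂ cos Δλ = (-0.1555)(0.3661) + (0.9878)(0.9306)(-0.8653) = -0.85238,
so c = arccos(-0.85238) = 2.59131 rad.
Distance = R·c = 4168.6 × 2.5913 ≈ 10802 km.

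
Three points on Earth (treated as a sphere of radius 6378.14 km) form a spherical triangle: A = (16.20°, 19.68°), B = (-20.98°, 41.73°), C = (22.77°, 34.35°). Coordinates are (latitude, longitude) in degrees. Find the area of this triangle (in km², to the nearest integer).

4282754 km²

Side lengths (central angles): a = 0.7738, b = 0.2670, c = 0.7508 rad; semiperimeter s = 0.8958.
By l'Huilier's theorem, tan(E/4) = √[tan(s/2) tan((s−a)/2) tan((s−b)/2) tan((s−c)/2)], giving spherical excess E = 0.1053 rad.
Area = E·R² = 0.1053 × (6378.14)² ≈ 4282754 km².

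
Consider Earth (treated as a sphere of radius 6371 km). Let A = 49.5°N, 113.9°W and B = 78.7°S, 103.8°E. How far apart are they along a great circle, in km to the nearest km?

16437 km

With latitudes φ₁ = 49.500°, φ₂ = -78.700° and longitude difference Δλ = -142.300°:
cos c = sin φ₁ sin φ₂ + cos φ₁ cos φ₂ cos Δλ = (0.7604)(-0.9806) + (0.6494)(0.1959)(-0.7912) = -0.84635,
so c = arccos(-0.84635) = 2.57990 rad.
Distance = R·c = 6371 × 2.5799 ≈ 16437 km.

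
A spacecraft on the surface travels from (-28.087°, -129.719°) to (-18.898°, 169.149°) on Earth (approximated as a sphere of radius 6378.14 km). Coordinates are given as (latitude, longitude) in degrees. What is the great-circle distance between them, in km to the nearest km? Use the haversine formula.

With latitudes φ₁ = -28.087°, φ₂ = -18.898° and longitude difference Δλ = -61.132°:
Haversine: a = sin²(Δφ/2) + cos φ₁ cos φ₂ sin²(Δλ/2) = 0.0064 + (0.8822)(0.9461)(0.2586) = 0.22227.
Central angle c = 2·arcsin(√a) = 0.98187 rad.
Distance = R·c = 6378.14 × 0.9819 ≈ 6263 km.

6263 km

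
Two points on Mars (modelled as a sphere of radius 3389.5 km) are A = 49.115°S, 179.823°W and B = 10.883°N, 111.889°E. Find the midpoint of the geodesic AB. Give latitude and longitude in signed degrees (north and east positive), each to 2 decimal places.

-22.54°, 138.31°

Central angle δ = 1.4756 rad. Interpolating on the sphere with fraction f = 0.5:
P = [sin((1−f)δ)·A + sin(fδ)·B] / sin δ = 0.6757·A + 0.6757·B in Cartesian coordinates,
giving P = (-0.6897, 0.6144, -0.3833), i.e. latitude -22.54°, longitude 138.31°.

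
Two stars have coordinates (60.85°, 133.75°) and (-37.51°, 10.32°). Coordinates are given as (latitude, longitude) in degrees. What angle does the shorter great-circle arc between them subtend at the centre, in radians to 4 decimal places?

2.4108 rad

In radians: φ₁ = 1.0620, φ₂ = -0.6547, Δλ = -123.430° = -2.1543 rad.
cos c = sin φ₁ sin φ₂ + cos φ₁ cos φ₂ cos Δλ = (0.8733)(-0.6089) + (0.4871)(0.7932)(-0.5509) = -0.74465,
so c = arccos(-0.74465) = 2.41081 rad.
So the angular separation is 2.4108 rad.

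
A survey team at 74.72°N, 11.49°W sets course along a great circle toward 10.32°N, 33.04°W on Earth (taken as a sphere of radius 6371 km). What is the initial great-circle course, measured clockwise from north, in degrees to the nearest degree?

Δλ = -21.550° = -0.3761 rad.
y = sin Δλ · cos φ₂ = (-0.3673)(0.9838) = -0.3614
x = cos φ₁ sin φ₂ − sin φ₁ cos φ₂ cos Δλ = (0.2635)(0.1791) − (0.9646)(0.9838)(0.9301) = -0.8355
θ = atan2(y, x) = -156.61°; adding 360° gives 203°.

203°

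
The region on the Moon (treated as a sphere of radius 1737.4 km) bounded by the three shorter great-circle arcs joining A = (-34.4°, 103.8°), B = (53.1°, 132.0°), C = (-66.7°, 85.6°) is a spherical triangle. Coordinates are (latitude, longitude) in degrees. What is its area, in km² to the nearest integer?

Side lengths (central angles): a = 2.1781, b = 0.5936, c = 1.5860 rad; semiperimeter s = 2.1789.
By l'Huilier's theorem, tan(E/4) = √[tan(s/2) tan((s−a)/2) tan((s−b)/2) tan((s−c)/2)], giving spherical excess E = 0.0584 rad.
Area = E·R² = 0.0584 × (1737.4)² ≈ 176404 km².

176404 km²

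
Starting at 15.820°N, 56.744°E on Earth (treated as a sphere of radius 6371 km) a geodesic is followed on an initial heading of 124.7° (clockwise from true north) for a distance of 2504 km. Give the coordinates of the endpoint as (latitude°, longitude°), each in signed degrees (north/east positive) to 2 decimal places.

2.41°, 75.11°

Angular distance δ = d/R = 2504/6371 = 0.39303 rad; initial bearing θ = 2.1764 rad.
sin φ₂ = sin φ₁ cos δ + cos φ₁ sin δ cos θ = (0.2726)(0.9238) + (0.9621)(0.3830)(-0.5693) = 0.0421, so φ₂ = 2.41°.
Δλ = atan2(sin θ sin δ cos φ₁, cos δ − sin φ₁ sin φ₂) = atan2(0.3029, 0.9123) = 18.370°.
λ₂ = 56.744° + 18.370° = 75.11°.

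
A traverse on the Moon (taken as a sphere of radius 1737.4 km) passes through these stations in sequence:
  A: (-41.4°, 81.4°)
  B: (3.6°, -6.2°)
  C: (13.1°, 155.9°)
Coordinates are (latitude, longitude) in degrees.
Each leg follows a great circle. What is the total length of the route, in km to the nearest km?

7465 km

Leg A→B: central angle 1.5810 rad, distance 2746.8 km.
Leg B→C: central angle 2.7159 rad, distance 4718.7 km.
Total: 2746.8 + 4718.7 ≈ 7465 km.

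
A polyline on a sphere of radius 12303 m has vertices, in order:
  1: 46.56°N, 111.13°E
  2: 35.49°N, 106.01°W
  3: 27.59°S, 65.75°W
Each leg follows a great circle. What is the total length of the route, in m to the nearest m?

35441 m

Leg 1→2: central angle 1.5955 rad, distance 19630.0 m.
Leg 2→3: central angle 1.2851 rad, distance 15810.8 m.
Total: 19630.0 + 15810.8 ≈ 35441 m.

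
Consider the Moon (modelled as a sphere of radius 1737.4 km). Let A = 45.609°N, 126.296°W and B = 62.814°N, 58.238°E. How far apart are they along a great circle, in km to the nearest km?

In radians: φ₁ = 0.7960, φ₂ = 1.0963, Δλ = -175.466° = -3.0625 rad.
Haversine: a = sin²(Δφ/2) + cos φ₁ cos φ₂ sin²(Δλ/2) = 0.0224 + (0.6996)(0.4569)(0.9984) = 0.34148.
Central angle c = 2·arcsin(√a) = 1.24820 rad.
Distance = R·c = 1737.4 × 1.2482 ≈ 2169 km.

2169 km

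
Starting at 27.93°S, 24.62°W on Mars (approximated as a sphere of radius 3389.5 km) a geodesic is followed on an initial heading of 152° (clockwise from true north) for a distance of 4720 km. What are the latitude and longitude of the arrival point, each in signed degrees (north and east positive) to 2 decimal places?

Angular distance δ = d/R = 4720/3389.5 = 1.39254 rad; initial bearing θ = 2.6529 rad.
sin φ₂ = sin φ₁ cos δ + cos φ₁ sin δ cos θ = (-0.4684)(0.1773) + (0.8835)(0.9842)(-0.8829) = -0.8508, so φ₂ = -58.30°.
Δλ = atan2(sin θ sin δ cos φ₁, cos δ − sin φ₁ sin φ₂) = atan2(0.4082, -0.2212) = 118.451°.
λ₂ = -24.620° + 118.451° = 93.83°.

-58.30°, 93.83°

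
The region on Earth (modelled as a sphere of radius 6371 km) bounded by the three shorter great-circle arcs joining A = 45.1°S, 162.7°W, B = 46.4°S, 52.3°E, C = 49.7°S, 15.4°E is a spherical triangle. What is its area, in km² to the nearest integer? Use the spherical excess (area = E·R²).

15734491 km²

Side lengths (central angles): a = 0.4299, b = 1.4868, c = 1.4563 rad; semiperimeter s = 1.6865.
By l'Huilier's theorem, tan(E/4) = √[tan(s/2) tan((s−a)/2) tan((s−b)/2) tan((s−c)/2)], giving spherical excess E = 0.3876 rad.
Area = E·R² = 0.3876 × (6371)² ≈ 15734491 km².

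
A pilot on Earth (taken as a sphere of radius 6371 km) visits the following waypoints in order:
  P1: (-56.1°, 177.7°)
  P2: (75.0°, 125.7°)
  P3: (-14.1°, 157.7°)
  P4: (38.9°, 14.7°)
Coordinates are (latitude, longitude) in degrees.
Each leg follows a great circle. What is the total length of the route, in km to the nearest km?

Leg P1→P2: central angle 2.3644 rad, distance 15063.3 km.
Leg P2→P3: central angle 1.5932 rad, distance 10150.5 km.
Leg P3→P4: central angle 2.4277 rad, distance 15466.6 km.
Total: 15063.3 + 10150.5 + 15466.6 ≈ 40680 km.

40680 km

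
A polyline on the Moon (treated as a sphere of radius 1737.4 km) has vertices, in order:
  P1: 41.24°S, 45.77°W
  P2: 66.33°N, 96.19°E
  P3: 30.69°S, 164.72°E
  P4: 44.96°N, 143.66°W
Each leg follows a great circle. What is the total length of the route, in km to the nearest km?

Leg P1→P2: central angle 2.5709 rad, distance 4466.6 km.
Leg P2→P3: central angle 1.9189 rad, distance 3333.9 km.
Leg P3→P4: central angle 1.5536 rad, distance 2699.3 km.
Total: 4466.6 + 3333.9 + 2699.3 ≈ 10500 km.

10500 km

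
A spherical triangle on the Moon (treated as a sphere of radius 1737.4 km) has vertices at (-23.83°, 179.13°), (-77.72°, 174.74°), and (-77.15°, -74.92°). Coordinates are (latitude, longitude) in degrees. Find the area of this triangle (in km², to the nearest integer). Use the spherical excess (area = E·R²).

Side lengths (central angles): a = 0.3591, b = 1.2260, c = 0.9413 rad; semiperimeter s = 1.2632.
By l'Huilier's theorem, tan(E/4) = √[tan(s/2) tan((s−a)/2) tan((s−b)/2) tan((s−c)/2)], giving spherical excess E = 0.1310 rad.
Area = E·R² = 0.1310 × (1737.4)² ≈ 395302 km².

395302 km²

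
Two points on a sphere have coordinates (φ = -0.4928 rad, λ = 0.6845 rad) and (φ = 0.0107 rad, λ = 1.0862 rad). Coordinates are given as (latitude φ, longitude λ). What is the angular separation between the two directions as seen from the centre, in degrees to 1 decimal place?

With latitudes φ₁ = -28.235°, φ₂ = 0.613° and longitude difference Δλ = 23.016°:
Haversine: a = sin²(Δφ/2) + cos φ₁ cos φ₂ sin²(Δλ/2) = 0.0621 + (0.8810)(0.9999)(0.0398) = 0.09711.
Central angle c = 2·arcsin(√a) = 0.63382 rad.
So the angular separation is 36.3°.

36.3°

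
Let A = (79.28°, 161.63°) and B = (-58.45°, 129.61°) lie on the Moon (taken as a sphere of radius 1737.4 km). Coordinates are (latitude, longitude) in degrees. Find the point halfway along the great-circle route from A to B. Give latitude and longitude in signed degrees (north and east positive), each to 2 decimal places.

10.73°, 137.85°

The central angle between A and B is δ = 2.4261 rad.
With f = 0.5, the slerp weights are sin((1−f)δ)/sin δ = 1.4280 and sin(fδ)/sin δ = 1.4280.
Weighted sum of the unit vectors: (1.4280)·(-0.1765,0.0586,0.9825) + (1.4280)·(-0.3336,0.4031,-0.8522) = (-0.7284, 0.6593, 0.1862).
Converting back: φ = atan2(z, √(x²+y²)) = 10.73°, λ = atan2(y, x) = 137.85°.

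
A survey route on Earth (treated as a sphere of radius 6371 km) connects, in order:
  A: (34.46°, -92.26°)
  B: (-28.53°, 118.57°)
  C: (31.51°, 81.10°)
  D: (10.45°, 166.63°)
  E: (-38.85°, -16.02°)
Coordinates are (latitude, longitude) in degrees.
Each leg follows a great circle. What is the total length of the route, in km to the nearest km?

Leg A→B: central angle 2.6732 rad, distance 17030.8 km.
Leg B→C: central angle 1.2187 rad, distance 7764.4 km.
Leg C→D: central angle 1.4100 rad, distance 8982.9 km.
Leg D→E: central angle 2.6442 rad, distance 16846.2 km.
Total: 17030.8 + 7764.4 + 8982.9 + 16846.2 ≈ 50624 km.

50624 km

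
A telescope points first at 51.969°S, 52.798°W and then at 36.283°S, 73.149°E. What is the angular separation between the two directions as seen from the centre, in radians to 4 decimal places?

1.3953 rad

With latitudes φ₁ = -51.969°, φ₂ = -36.283° and longitude difference Δλ = 125.947°:
Haversine: a = sin²(Δφ/2) + cos φ₁ cos φ₂ sin²(Δλ/2) = 0.0186 + (0.6161)(0.8061)(0.7935) = 0.41271.
Central angle c = 2·arcsin(√a) = 1.39531 rad.
So the angular separation is 1.3953 rad.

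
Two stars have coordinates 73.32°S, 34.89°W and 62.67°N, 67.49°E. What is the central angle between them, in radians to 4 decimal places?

Let φ₁ = -1.2797 rad, φ₂ = 1.0938 rad, and Δλ = 1.7869 rad.
cos c = sin φ₁ sin φ₂ + cos φ₁ cos φ₂ cos Δλ = (-0.9579)(0.8884) + (0.2870)(0.4591)(-0.2144) = -0.87925,
so c = arccos(-0.87925) = 2.64508 rad.
So the angular separation is 2.6451 rad.

2.6451 rad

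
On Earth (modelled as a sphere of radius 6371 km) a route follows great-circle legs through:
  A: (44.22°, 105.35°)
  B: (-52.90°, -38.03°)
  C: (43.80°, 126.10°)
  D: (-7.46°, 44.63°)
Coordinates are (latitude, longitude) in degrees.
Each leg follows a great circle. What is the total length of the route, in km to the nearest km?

45565 km

Leg A→B: central angle 2.6980 rad, distance 17188.9 km.
Leg B→C: central angle 2.8994 rad, distance 18472.2 km.
Leg C→D: central angle 1.5545 rad, distance 9903.8 km.
Total: 17188.9 + 18472.2 + 9903.8 ≈ 45565 km.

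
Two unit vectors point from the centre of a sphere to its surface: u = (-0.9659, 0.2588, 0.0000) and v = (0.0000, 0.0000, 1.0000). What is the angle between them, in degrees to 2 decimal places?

u·v = 0.0000; |u| = 1.0000, |v| = 1.0000.
cos θ = (u·v)/(|u||v|) = 0.0000, so θ = 90.00°.

90.00°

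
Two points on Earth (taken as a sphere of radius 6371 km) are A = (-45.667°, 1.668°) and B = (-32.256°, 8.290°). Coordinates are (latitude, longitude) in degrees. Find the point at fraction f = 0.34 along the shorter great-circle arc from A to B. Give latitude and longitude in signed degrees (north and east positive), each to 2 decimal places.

-41.15°, 4.22°

The central angle between A and B is δ = 0.2505 rad.
With f = 0.34, the slerp weights are sin((1−f)δ)/sin δ = 0.6639 and sin(fδ)/sin δ = 0.3432.
Weighted sum of the unit vectors: (0.6639)·(0.6985,0.0203,-0.7153) + (0.3432)·(0.8368,0.1219,-0.5337) = (0.7509, 0.0553, -0.6580).
Converting back: φ = atan2(z, √(x²+y²)) = -41.15°, λ = atan2(y, x) = 4.22°.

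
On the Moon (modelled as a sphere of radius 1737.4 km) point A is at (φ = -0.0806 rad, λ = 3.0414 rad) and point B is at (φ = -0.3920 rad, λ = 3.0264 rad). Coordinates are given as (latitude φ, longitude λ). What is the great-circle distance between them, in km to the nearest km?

542 km

Let φ₁ = -0.0806 rad, φ₂ = -0.3920 rad, and Δλ = -0.0150 rad.
Haversine: a = sin²(Δφ/2) + cos φ₁ cos φ₂ sin²(Δλ/2) = 0.0240 + (0.9968)(0.9241)(0.0001) = 0.02410.
Central angle c = 2·arcsin(√a) = 0.31174 rad.
Distance = R·c = 1737.4 × 0.3117 ≈ 542 km.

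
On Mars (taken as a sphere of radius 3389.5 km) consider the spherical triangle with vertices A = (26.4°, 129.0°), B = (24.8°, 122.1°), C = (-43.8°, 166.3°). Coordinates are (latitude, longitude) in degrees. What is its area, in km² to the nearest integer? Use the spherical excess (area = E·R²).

Side lengths (central angles): a = 1.3904, b = 1.3628, c = 0.1121 rad; semiperimeter s = 1.4327.
By l'Huilier's theorem, tan(E/4) = √[tan(s/2) tan((s−a)/2) tan((s−b)/2) tan((s−c)/2)], giving spherical excess E = 0.0894 rad.
Area = E·R² = 0.0894 × (3389.5)² ≈ 1026563 km².

1026563 km²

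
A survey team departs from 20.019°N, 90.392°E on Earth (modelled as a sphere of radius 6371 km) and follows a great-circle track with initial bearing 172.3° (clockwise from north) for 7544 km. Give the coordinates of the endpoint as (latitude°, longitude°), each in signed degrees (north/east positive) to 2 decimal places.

Angular distance δ = d/R = 7544/6371 = 1.18412 rad; initial bearing θ = 3.0072 rad.
sin φ₂ = sin φ₁ cos δ + cos φ₁ sin δ cos θ = (0.3423)(0.3771) + (0.9396)(0.9262)(-0.9910) = -0.7333, so φ₂ = -47.16°.
Δλ = atan2(sin θ sin δ cos φ₁, cos δ − sin φ₁ sin φ₂) = atan2(0.1166, 0.6281) = 10.516°.
λ₂ = 90.392° + 10.516° = 100.91°.

-47.16°, 100.91°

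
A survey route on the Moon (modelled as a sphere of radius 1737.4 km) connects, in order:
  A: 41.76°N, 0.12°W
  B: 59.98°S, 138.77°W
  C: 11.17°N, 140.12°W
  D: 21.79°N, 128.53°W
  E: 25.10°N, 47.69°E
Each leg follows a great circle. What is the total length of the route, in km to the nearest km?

11172 km

Leg A→B: central angle 2.5999 rad, distance 4517.0 km.
Leg B→C: central angle 1.2419 rad, distance 2157.8 km.
Leg C→D: central angle 0.2680 rad, distance 465.7 km.
Leg D→E: central angle 2.3207 rad, distance 4032.0 km.
Total: 4517.0 + 2157.8 + 465.7 + 4032.0 ≈ 11172 km.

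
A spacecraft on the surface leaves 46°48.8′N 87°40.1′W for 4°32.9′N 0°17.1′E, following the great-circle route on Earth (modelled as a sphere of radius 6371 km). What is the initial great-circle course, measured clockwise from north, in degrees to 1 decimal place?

With φ₁ = 0.8170, φ₂ = 0.0794, Δλ = 1.5351 rad, the forward-azimuth formula gives
θ = atan2( sin Δλ cos φ₂ , cos φ₁ sin φ₂ − sin φ₁ cos φ₂ cos Δλ ) = atan2(0.9962, 0.0283) = 88.37°.
So the initial bearing is 88.4°.

88.4°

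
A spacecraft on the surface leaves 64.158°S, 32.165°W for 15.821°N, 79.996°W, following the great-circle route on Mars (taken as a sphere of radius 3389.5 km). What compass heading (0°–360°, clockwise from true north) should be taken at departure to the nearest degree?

314°

With φ₁ = -1.1198, φ₂ = 0.2761, Δλ = -0.8348 rad, the forward-azimuth formula gives
θ = atan2( sin Δλ cos φ₂ , cos φ₁ sin φ₂ − sin φ₁ cos φ₂ cos Δλ ) = atan2(-0.7131, 0.7001) = -45.53°.
Adding 360° brings this into [0°, 360°): 314°.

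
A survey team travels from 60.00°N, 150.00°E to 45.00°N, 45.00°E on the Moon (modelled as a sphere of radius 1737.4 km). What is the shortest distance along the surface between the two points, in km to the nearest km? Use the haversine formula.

1777 km

In radians: φ₁ = 1.0472, φ₂ = 0.7854, Δλ = -105.000° = -1.8326 rad.
Haversine: a = sin²(Δφ/2) + cos φ₁ cos φ₂ sin²(Δλ/2) = 0.0170 + (0.5000)(0.7071)(0.6294) = 0.23957.
Central angle c = 2·arcsin(√a) = 1.02293 rad.
Distance = R·c = 1737.4 × 1.0229 ≈ 1777 km.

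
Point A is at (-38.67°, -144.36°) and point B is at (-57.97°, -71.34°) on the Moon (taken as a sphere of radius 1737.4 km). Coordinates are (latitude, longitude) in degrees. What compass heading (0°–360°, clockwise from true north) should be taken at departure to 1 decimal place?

Δλ = 73.020° = 1.2744 rad.
y = sin Δλ · cos φ₂ = (0.9564)(0.5304) = 0.5072
x = cos φ₁ sin φ₂ − sin φ₁ cos φ₂ cos Δλ = (0.7808)(-0.8478) − (-0.6248)(0.5304)(0.2920) = -0.5651
θ = atan2(y, x) = 138.09°, so the bearing is 138.1°.

138.1°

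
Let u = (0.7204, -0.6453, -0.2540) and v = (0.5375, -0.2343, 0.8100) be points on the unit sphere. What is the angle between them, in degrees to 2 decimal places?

70.57°

u·v = 0.3327; |u| = 1.0000, |v| = 1.0000.
cos θ = (u·v)/(|u||v|) = 0.3327, so θ = 70.57°.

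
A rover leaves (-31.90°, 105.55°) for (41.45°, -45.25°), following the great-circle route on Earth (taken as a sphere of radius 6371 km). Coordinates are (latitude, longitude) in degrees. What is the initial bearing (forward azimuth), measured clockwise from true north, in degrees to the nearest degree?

301°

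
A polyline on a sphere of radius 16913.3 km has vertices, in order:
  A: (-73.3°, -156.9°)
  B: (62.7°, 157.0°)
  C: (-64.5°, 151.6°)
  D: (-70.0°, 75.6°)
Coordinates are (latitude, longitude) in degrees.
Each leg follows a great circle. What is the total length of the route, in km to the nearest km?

86965 km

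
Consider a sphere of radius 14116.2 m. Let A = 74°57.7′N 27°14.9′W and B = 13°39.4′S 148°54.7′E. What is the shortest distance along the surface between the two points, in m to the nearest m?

29234 m

In radians: φ₁ = 1.3083, φ₂ = -0.2384, Δλ = 176.160° = 3.0746 rad.
cos c = sin φ₁ sin φ₂ + cos φ₁ cos φ₂ cos Δλ = (0.9658)(-0.2361) + (0.2595)(0.9717)(-0.9978) = -0.47958,
so c = arccos(-0.47958) = 2.07097 rad.
Distance = R·c = 14116.2 × 2.0710 ≈ 29234 m.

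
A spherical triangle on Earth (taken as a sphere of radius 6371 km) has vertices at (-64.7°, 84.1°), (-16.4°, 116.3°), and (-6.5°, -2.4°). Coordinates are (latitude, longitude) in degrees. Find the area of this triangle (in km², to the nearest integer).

Side lengths (central angles): a = 2.0106, b = 1.4422, c = 0.9246 rad; semiperimeter s = 2.1887.
By l'Huilier's theorem, tan(E/4) = √[tan(s/2) tan((s−a)/2) tan((s−b)/2) tan((s−c)/2)], giving spherical excess E = 0.8765 rad.
Area = E·R² = 0.8765 × (6371)² ≈ 35578595 km².

35578595 km²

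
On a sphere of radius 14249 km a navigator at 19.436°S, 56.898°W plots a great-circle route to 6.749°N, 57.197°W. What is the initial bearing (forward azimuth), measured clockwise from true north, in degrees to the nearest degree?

With φ₁ = -0.3392, φ₂ = 0.1178, Δλ = -0.0052 rad, the forward-azimuth formula gives
θ = atan2( sin Δλ cos φ₂ , cos φ₁ sin φ₂ − sin φ₁ cos φ₂ cos Δλ ) = atan2(-0.0052, 0.4413) = -0.67°.
Adding 360° brings this into [0°, 360°): 359°.

359°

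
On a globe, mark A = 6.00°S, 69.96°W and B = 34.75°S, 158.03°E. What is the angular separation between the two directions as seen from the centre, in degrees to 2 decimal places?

With latitudes φ₁ = -6.000°, φ₂ = -34.750° and longitude difference Δλ = -132.010°:
cos c = sin φ₁ sin φ₂ + cos φ₁ cos φ₂ cos Δλ = (-0.1045)(-0.5700) + (0.9945)(0.8216)(-0.6693) = -0.48730,
so c = arccos(-0.48730) = 2.07979 rad.
So the angular separation is 119.16°.

119.16°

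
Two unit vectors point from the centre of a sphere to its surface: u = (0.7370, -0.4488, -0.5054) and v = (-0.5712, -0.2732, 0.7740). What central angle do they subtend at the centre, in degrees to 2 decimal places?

u·v = -0.6895; |u| = 1.0000, |v| = 1.0000.
cos θ = (u·v)/(|u||v|) = -0.6895, so θ = 133.59°.

133.59°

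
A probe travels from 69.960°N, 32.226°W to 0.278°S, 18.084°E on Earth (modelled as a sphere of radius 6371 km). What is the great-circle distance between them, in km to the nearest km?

In radians: φ₁ = 1.2210, φ₂ = -0.0049, Δλ = 50.310° = 0.8781 rad.
Haversine: a = sin²(Δφ/2) + cos φ₁ cos φ₂ sin²(Δλ/2) = 0.3309 + (0.3427)(1.0000)(0.1807) = 0.39286.
Central angle c = 2·arcsin(√a) = 1.35484 rad.
Distance = R·c = 6371 × 1.3548 ≈ 8632 km.

8632 km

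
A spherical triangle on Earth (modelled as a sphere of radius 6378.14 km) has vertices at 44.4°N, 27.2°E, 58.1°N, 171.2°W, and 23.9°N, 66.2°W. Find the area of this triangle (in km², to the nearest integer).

40680581 km²

Side lengths (central angles): a = 1.3501, b = 1.3236, c = 1.3328 rad; semiperimeter s = 2.0032.
By l'Huilier's theorem, tan(E/4) = √[tan(s/2) tan((s−a)/2) tan((s−b)/2) tan((s−c)/2)], giving spherical excess E = 1.0000 rad.
Area = E·R² = 1.0000 × (6378.14)² ≈ 40680581 km².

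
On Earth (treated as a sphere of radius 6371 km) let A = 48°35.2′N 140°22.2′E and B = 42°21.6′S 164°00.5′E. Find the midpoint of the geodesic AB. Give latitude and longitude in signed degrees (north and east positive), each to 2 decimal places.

The central angle between A and B is δ = 1.6284 rad.
With f = 0.5, the slerp weights are sin((1−f)δ)/sin δ = 0.7284 and sin(fδ)/sin δ = 0.7284.
Weighted sum of the unit vectors: (0.7284)·(-0.5095,0.4219,0.7500) + (0.7284)·(-0.7103,0.2036,-0.6738) = (-0.8885, 0.4556, 0.0555).
Converting back: φ = atan2(z, √(x²+y²)) = 3.18°, λ = atan2(y, x) = 152.85°.

3.18°, 152.85°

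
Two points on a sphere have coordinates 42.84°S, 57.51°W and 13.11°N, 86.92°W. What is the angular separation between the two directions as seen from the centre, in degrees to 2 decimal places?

62.10°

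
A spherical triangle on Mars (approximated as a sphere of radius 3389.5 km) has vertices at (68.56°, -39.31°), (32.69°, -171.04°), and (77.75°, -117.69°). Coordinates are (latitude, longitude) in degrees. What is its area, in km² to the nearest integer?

Side lengths (central angles): a = 0.8836, b = 0.3892, c = 1.2682 rad; semiperimeter s = 1.2705.
By l'Huilier's theorem, tan(E/4) = √[tan(s/2) tan((s−a)/2) tan((s−b)/2) tan((s−c)/2)], giving spherical excess E = 0.0350 rad.
Area = E·R² = 0.0350 × (3389.5)² ≈ 401776 km².

401776 km²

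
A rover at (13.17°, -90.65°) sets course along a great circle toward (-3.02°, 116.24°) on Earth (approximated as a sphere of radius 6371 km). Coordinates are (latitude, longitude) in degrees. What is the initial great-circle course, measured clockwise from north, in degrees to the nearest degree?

289°

With φ₁ = 0.2299, φ₂ = -0.0527, Δλ = -2.6723 rad, the forward-azimuth formula gives
θ = atan2( sin Δλ cos φ₂ , cos φ₁ sin φ₂ − sin φ₁ cos φ₂ cos Δλ ) = atan2(-0.4517, 0.1516) = -71.44°.
Adding 360° brings this into [0°, 360°): 289°.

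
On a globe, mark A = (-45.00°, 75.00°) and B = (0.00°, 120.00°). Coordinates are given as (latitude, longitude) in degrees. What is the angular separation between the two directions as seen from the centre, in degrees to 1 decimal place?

Let φ₁ = -0.7854 rad, φ₂ = 0.0000 rad, and Δλ = 0.7854 rad.
Haversine: a = sin²(Δφ/2) + cos φ₁ cos φ₂ sin²(Δλ/2) = 0.1464 + (0.7071)(1.0000)(0.1464) = 0.25000.
Central angle c = 2·arcsin(√a) = 1.04720 rad.
So the angular separation is 60.0°.

60.0°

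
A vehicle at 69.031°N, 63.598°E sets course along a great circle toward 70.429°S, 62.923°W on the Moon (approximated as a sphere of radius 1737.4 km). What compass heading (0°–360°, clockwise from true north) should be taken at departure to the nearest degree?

With φ₁ = 1.2048, φ₂ = -1.2292, Δλ = -2.2082 rad, the forward-azimuth formula gives
θ = atan2( sin Δλ cos φ₂ , cos φ₁ sin φ₂ − sin φ₁ cos φ₂ cos Δλ ) = atan2(-0.2692, -0.1510) = -119.30°.
Adding 360° brings this into [0°, 360°): 241°.

241°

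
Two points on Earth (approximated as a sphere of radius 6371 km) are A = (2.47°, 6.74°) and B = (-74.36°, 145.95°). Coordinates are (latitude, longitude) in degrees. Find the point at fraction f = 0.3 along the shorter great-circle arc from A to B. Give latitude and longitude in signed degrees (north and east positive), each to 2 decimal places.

-28.23°, 12.88°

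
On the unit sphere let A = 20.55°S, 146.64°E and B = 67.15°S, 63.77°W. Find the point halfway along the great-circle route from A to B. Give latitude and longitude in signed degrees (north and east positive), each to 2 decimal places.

Central angle δ = 1.5609 rad. Interpolating on the sphere with fraction f = 0.5:
P = [sin((1−f)δ)·A + sin(fδ)·B] / sin δ = 0.7036·A + 0.7036·B in Cartesian coordinates,
giving P = (-0.4295, 0.1172, -0.8954), i.e. latitude -63.56°, longitude 164.74°.

-63.56°, 164.74°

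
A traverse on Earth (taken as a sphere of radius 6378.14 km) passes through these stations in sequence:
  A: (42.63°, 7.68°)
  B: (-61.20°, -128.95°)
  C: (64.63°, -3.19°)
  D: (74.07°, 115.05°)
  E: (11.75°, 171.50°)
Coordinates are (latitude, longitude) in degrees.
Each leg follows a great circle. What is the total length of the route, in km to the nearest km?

45599 km

Leg A→B: central angle 2.5890 rad, distance 16512.8 km.
Leg B→C: central angle 2.7200 rad, distance 17348.3 km.
Leg C→D: central angle 0.6211 rad, distance 3961.7 km.
Leg D→E: central angle 1.2193 rad, distance 7776.7 km.
Total: 16512.8 + 17348.3 + 3961.7 + 7776.7 ≈ 45599 km.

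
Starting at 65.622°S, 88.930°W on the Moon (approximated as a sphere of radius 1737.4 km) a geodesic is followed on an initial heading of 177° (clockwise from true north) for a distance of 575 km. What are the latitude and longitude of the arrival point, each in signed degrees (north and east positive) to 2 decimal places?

-84.47°, -78.76°

Angular distance δ = d/R = 575/1737.4 = 0.33095 rad; initial bearing θ = 3.0892 rad.
sin φ₂ = sin φ₁ cos δ + cos φ₁ sin δ cos θ = (-0.9108)(0.9457) + (0.4128)(0.3249)(-0.9986) = -0.9954, so φ₂ = -84.47°.
Δλ = atan2(sin θ sin δ cos φ₁, cos δ − sin φ₁ sin φ₂) = atan2(0.0070, 0.0391) = 10.172°.
λ₂ = -88.930° + 10.172° = -78.76°.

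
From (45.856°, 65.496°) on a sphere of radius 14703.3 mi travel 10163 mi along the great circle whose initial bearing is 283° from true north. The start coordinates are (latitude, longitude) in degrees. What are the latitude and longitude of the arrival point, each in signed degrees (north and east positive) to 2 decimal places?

40.75°, 10.42°

Angular distance δ = d/R = 10163/14703.3 = 0.69121 rad; initial bearing θ = 4.9393 rad.
sin φ₂ = sin φ₁ cos δ + cos φ₁ sin δ cos θ = (0.7176)(0.7705) + (0.6965)(0.6375)(0.2250) = 0.6528, so φ₂ = 40.75°.
Δλ = atan2(sin θ sin δ cos φ₁, cos δ − sin φ₁ sin φ₂) = atan2(-0.4326, 0.3021) = -55.075°.
λ₂ = 65.496° − 55.075° = 10.42°.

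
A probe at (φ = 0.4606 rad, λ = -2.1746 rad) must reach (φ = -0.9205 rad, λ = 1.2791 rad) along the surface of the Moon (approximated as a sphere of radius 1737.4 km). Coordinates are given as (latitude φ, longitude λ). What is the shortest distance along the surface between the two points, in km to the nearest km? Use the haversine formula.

Let φ₁ = 0.4606 rad, φ₂ = -0.9205 rad, and Δλ = -2.8295 rad.
Haversine: a = sin²(Δφ/2) + cos φ₁ cos φ₂ sin²(Δλ/2) = 0.4057 + (0.8958)(0.6054)(0.9758) = 0.93495.
Central angle c = 2·arcsin(√a) = 2.62579 rad.
Distance = R·c = 1737.4 × 2.6258 ≈ 4562 km.

4562 km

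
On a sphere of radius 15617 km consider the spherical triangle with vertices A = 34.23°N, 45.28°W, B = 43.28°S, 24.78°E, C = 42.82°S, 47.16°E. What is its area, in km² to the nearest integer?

51444425 km²

Side lengths (central angles): a = 0.2847, b = 1.9912, c = 1.7522 rad; semiperimeter s = 2.0140.
By l'Huilier's theorem, tan(E/4) = √[tan(s/2) tan((s−a)/2) tan((s−b)/2) tan((s−c)/2)], giving spherical excess E = 0.2109 rad.
Area = E·R² = 0.2109 × (15617)² ≈ 51444425 km².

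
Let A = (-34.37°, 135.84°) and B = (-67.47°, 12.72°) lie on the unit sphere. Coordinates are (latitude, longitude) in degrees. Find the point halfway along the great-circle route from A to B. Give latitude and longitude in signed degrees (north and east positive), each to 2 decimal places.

-64.98°, 108.32°

Central angle δ = 1.2147 rad. Interpolating on the sphere with fraction f = 0.5:
P = [sin((1−f)δ)·A + sin(fδ)·B] / sin δ = 0.6089·A + 0.6089·B in Cartesian coordinates,
giving P = (-0.1330, 0.4015, -0.9062), i.e. latitude -64.98°, longitude 108.32°.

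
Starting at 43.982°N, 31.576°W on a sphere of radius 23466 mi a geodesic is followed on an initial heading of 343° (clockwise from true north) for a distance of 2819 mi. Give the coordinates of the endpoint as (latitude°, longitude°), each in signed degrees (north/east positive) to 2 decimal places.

Angular distance δ = d/R = 2819/23466 = 0.12013 rad; initial bearing θ = 5.9865 rad.
sin φ₂ = sin φ₁ cos δ + cos φ₁ sin δ cos θ = (0.6944)(0.9928) + (0.7196)(0.1198)(0.9563) = 0.7719, so φ₂ = 50.52°.
Δλ = atan2(sin θ sin δ cos φ₁, cos δ − sin φ₁ sin φ₂) = atan2(-0.0252, 0.4568) = -3.159°.
λ₂ = -31.576° − 3.159° = -34.74°.

50.52°, -34.74°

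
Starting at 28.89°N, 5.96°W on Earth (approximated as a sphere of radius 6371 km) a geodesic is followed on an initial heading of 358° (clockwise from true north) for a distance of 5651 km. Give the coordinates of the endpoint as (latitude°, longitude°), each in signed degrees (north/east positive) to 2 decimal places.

Angular distance δ = d/R = 5651/6371 = 0.88699 rad; initial bearing θ = 6.2483 rad.
sin φ₂ = sin φ₁ cos δ + cos φ₁ sin δ cos θ = (0.4831)(0.6317) + (0.8755)(0.7752)(0.9994) = 0.9835, so φ₂ = 79.58°.
Δλ = atan2(sin θ sin δ cos φ₁, cos δ − sin φ₁ sin φ₂) = atan2(-0.0237, 0.1566) = -8.602°.
λ₂ = -5.960° − 8.602° = -14.56°.

79.58°, -14.56°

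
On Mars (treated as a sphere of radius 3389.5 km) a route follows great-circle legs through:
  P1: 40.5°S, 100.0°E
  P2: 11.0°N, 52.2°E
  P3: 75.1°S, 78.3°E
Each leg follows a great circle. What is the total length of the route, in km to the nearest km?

9193 km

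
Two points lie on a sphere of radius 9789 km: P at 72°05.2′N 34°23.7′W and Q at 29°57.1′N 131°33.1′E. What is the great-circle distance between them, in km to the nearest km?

13240 km

With latitudes φ₁ = 72.087°, φ₂ = 29.952° and longitude difference Δλ = 165.947°:
Haversine: a = sin²(Δφ/2) + cos φ₁ cos φ₂ sin²(Δλ/2) = 0.1292 + (0.3076)(0.8664)(0.9850) = 0.39173.
Central angle c = 2·arcsin(√a) = 1.35252 rad.
Distance = R·c = 9789 × 1.3525 ≈ 13240 km.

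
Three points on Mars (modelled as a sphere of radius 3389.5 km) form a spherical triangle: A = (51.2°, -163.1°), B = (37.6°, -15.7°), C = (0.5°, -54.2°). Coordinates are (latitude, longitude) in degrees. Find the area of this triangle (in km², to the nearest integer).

10659482 km²

Side lengths (central angles): a = 0.8952, b = 1.7682, c = 1.5135 rad; semiperimeter s = 2.0885.
By l'Huilier's theorem, tan(E/4) = √[tan(s/2) tan((s−a)/2) tan((s−b)/2) tan((s−c)/2)], giving spherical excess E = 0.9278 rad.
Area = E·R² = 0.9278 × (3389.5)² ≈ 10659482 km².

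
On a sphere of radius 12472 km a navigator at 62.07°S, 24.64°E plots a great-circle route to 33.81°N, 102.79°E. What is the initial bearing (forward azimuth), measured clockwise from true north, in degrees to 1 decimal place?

63.2°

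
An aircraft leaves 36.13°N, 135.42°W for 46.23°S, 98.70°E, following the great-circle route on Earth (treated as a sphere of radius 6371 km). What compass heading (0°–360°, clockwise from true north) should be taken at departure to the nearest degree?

238°

With φ₁ = 0.6306, φ₂ = -0.8069, Δλ = -2.1970 rad, the forward-azimuth formula gives
θ = atan2( sin Δλ cos φ₂ , cos φ₁ sin φ₂ − sin φ₁ cos φ₂ cos Δλ ) = atan2(-0.5605, -0.3442) = -121.55°.
Adding 360° brings this into [0°, 360°): 238°.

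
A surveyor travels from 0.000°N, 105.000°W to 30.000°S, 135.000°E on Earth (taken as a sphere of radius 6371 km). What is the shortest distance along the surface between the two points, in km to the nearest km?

12861 km

Let φ₁ = 0.0000 rad, φ₂ = -0.5236 rad, and Δλ = -2.0944 rad.
cos c = sin φ₁ sin φ₂ + cos φ₁ cos φ₂ cos Δλ = (0.0000)(-0.5000) + (1.0000)(0.8660)(-0.5000) = -0.43301,
so c = arccos(-0.43301) = 2.01863 rad.
Distance = R·c = 6371 × 2.0186 ≈ 12861 km.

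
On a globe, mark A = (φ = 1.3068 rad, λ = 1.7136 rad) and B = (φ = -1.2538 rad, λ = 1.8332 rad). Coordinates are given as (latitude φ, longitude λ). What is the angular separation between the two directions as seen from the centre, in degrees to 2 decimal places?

146.77°

With latitudes φ₁ = 74.874°, φ₂ = -71.837° and longitude difference Δλ = 6.853°:
Haversine: a = sin²(Δφ/2) + cos φ₁ cos φ₂ sin²(Δλ/2) = 0.9180 + (0.2609)(0.3117)(0.0036) = 0.91825.
Central angle c = 2·arcsin(√a) = 2.56166 rad.
So the angular separation is 146.77°.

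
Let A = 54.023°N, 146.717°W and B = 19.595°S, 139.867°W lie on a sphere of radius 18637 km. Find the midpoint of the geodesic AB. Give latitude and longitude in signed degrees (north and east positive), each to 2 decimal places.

The central angle between A and B is δ = 1.2890 rad.
With f = 0.5, the slerp weights are sin((1−f)δ)/sin δ = 0.6255 and sin(fδ)/sin δ = 0.6255.
Weighted sum of the unit vectors: (0.6255)·(-0.4911,-0.3224,0.8093) + (0.6255)·(-0.7203,-0.6072,-0.3354) = (-0.7577, -0.5814, 0.2964).
Converting back: φ = atan2(z, √(x²+y²)) = 17.24°, λ = atan2(y, x) = -142.50°.

17.24°, -142.50°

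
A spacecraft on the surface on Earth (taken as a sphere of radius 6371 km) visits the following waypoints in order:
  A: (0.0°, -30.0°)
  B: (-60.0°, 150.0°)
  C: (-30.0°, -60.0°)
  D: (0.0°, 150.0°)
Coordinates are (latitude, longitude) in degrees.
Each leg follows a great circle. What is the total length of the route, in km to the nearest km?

Leg A→B: central angle 2.0944 rad, distance 13343.4 km.
Leg B→C: central angle 1.5128 rad, distance 9637.7 km.
Leg C→D: central angle 2.4189 rad, distance 15410.5 km.
Total: 13343.4 + 9637.7 + 15410.5 ≈ 38392 km.

38392 km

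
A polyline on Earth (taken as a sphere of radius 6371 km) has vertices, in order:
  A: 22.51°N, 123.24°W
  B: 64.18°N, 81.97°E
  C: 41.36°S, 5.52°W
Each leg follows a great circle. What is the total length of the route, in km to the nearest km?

Leg A→B: central angle 1.5902 rad, distance 10131.2 km.
Leg B→C: central angle 2.1901 rad, distance 13953.4 km.
Total: 10131.2 + 13953.4 ≈ 24085 km.

24085 km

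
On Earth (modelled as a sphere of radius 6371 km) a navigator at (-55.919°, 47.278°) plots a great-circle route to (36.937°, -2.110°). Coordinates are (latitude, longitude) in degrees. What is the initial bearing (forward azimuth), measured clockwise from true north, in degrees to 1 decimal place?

With φ₁ = -0.9760, φ₂ = 0.6447, Δλ = -0.8620 rad, the forward-azimuth formula gives
θ = atan2( sin Δλ cos φ₂ , cos φ₁ sin φ₂ − sin φ₁ cos φ₂ cos Δλ ) = atan2(-0.6068, 0.7677) = -38.32°.
Adding 360° brings this into [0°, 360°): 321.7°.

321.7°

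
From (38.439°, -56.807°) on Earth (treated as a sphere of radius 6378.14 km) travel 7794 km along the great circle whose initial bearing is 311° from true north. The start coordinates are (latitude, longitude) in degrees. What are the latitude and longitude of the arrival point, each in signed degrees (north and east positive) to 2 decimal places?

Angular distance δ = d/R = 7794/6378.14 = 1.22199 rad; initial bearing θ = 5.4280 rad.
sin φ₂ = sin φ₁ cos δ + cos φ₁ sin δ cos θ = (0.6217)(0.3418) + (0.7833)(0.9398)(0.6561) = 0.6954, so φ₂ = 44.06°.
Δλ = atan2(sin θ sin δ cos φ₁, cos δ − sin φ₁ sin φ₂) = atan2(-0.5555, -0.0905) = -99.256°.
λ₂ = -56.807° − 99.256° = -156.06°.

44.06°, -156.06°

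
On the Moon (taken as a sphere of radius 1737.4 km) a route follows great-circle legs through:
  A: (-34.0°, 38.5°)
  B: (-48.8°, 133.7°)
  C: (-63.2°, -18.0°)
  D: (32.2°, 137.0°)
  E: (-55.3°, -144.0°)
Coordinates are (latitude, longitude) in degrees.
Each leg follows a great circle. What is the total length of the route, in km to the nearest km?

11810 km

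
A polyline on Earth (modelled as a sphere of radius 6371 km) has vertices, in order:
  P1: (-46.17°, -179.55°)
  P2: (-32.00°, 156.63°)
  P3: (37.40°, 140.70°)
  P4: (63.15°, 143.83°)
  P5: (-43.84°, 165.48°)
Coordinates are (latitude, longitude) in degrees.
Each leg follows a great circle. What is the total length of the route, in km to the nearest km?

25387 km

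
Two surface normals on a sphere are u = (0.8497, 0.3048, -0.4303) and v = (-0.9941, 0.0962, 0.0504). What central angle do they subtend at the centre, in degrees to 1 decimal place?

u·v = -0.8371; |u| = 1.0000, |v| = 1.0000.
cos θ = (u·v)/(|u||v|) = -0.8370, so θ = 146.8°.

146.8°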